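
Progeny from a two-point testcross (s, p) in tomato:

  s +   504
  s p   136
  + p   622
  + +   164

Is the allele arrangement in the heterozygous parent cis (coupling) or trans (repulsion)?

trans

The two most frequent classes are + p (622) and s + (504); these are the parental (non-recombinant) types.
So the F1 carried + p on one chromosome and s + on the other — the recessive alleles are on opposite chromosomes (trans / repulsion).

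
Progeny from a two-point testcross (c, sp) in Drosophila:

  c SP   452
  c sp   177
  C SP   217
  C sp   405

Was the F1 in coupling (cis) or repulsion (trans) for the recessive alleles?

trans

The two most frequent classes are C sp (405) and c SP (452); these are the parental (non-recombinant) types.
So the F1 carried C sp on one chromosome and c SP on the other — the recessive alleles are on opposite chromosomes (trans / repulsion).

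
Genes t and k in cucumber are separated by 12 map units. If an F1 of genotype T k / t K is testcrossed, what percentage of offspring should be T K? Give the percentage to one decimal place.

A map distance of 12 map units corresponds to a recombination frequency of 0.120.
The F1 is T k / t K, so T K is a recombinant gamete class with expected frequency r/2 = 0.120/2 = 0.0600.
That is 0.0600 = 6.0% of the progeny.

6.0%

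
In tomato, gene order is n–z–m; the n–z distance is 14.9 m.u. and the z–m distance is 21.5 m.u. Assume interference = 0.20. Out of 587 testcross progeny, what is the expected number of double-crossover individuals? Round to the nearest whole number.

15

Map distances give recombination frequencies of 0.149 and 0.215 for the two intervals.
With interference 0.20 (so coincidence = 0.80), expected double-crossover frequency = 0.149 × 0.215 × 0.80 = 0.02563.
Expected number = 0.02563 × 587 = 15.04 ≈ 15.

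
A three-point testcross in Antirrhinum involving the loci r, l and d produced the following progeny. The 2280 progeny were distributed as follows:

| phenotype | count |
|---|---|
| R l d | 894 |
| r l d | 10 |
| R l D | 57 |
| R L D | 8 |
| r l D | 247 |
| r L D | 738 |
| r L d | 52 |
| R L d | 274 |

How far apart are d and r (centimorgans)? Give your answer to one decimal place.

The two most frequent reciprocal classes, R l d and r L D, are the parental types, so the F1 was R l d / r L D.
The two rarest classes, r l d and R L D, are the double crossovers. Comparing them with the parentals, only the r allele has switched, so r is the middle locus and the order is d – r – l.
Crossovers in the d–r interval produce the single-crossover classes R l D and r L d (57 + 52 = 109) plus the double crossovers (18).
RF(d–r) = (109 + 18) / 2280 = 127/2280 = 0.0557 → 5.6 centimorgans.

5.6 centimorgans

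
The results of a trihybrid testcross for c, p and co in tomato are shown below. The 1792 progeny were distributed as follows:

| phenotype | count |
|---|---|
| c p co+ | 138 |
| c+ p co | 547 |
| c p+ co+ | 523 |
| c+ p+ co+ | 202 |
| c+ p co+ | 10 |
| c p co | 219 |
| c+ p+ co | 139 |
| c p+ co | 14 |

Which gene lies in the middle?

co

The two most frequent reciprocal classes, c p+ co+ and c+ p co, are the parental types, so the F1 was c p+ co+ / c+ p co.
The two rarest classes, c p+ co and c+ p co+, are the double crossovers. Comparing them with the parentals, only the co allele has switched, so co is the middle locus and the order is p – co – c.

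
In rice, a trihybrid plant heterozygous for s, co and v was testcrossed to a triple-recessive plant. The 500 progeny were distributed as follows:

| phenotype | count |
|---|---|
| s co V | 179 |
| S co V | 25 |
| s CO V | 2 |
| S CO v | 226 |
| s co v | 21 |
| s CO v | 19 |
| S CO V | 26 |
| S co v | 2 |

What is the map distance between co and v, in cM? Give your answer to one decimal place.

10.2 cM

The two most frequent reciprocal classes, s co V and S CO v, are the parental types, so the F1 was s co V / S CO v.
The two rarest classes, s CO V and S co v, are the double crossovers. Comparing them with the parentals, only the co allele has switched, so co is the middle locus and the order is v – co – s.
Crossovers in the v–co interval produce the single-crossover classes s co v and S CO V (21 + 26 = 47) plus the double crossovers (4).
RF(v–co) = (47 + 4) / 500 = 51/500 = 0.1020 → 10.2 cM.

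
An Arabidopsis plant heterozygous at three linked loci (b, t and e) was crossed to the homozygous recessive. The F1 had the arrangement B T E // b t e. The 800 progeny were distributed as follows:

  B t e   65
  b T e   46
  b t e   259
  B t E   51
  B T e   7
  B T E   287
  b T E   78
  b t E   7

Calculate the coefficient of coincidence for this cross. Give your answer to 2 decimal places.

The two rarest classes, B T e and b t E, are the double crossovers. Comparing them with the parentals, only the e allele has switched, so e is the middle locus and the order is b – e – t.
b–e: (143 + 14)/800 = 0.1963; e–t: (97 + 14)/800 = 0.1388.
Expected DCO frequency = 0.1963 × 0.1388 ≈ 0.02725; observed = 14/800 ≈ 0.01750.
Coefficient of coincidence = 0.01750/0.02725 ≈ 0.64.

0.64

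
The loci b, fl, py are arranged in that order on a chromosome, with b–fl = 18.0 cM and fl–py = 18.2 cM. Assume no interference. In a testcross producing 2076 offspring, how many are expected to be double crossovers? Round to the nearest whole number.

68

Map distances give recombination frequencies of 0.180 and 0.182 for the two intervals.
With no interference, expected double-crossover frequency = 0.180 × 0.182 = 0.03276.
Expected number = 0.03276 × 2076 = 68.01 ≈ 68.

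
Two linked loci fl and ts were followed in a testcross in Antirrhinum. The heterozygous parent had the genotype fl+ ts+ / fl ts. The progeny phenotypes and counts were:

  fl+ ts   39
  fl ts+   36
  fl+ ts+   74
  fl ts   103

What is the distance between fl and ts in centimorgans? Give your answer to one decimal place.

29.8 centimorgans

The recombinant classes are fl+ ts and fl ts+: 39 + 36 = 75.
Recombination frequency = 75/252 = 0.2976 ≈ 29.8%, i.e. 29.8 centimorgans.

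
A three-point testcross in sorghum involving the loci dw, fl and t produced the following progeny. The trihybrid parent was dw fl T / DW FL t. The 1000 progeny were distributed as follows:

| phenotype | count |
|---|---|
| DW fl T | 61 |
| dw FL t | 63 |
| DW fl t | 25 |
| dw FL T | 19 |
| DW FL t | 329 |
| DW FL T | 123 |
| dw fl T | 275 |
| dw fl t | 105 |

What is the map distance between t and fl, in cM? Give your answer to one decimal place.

27.2 cM

The two rarest classes, dw FL T and DW fl t, are the double crossovers. Comparing them with the parentals, only the fl allele has switched, so fl is the middle locus and the order is dw – fl – t.
Crossovers in the fl–t interval produce the single-crossover classes dw fl t and DW FL T (105 + 123 = 228) plus the double crossovers (44).
RF(fl–t) = (228 + 44) / 1000 = 272/1000 = 0.2720 → 27.2 cM.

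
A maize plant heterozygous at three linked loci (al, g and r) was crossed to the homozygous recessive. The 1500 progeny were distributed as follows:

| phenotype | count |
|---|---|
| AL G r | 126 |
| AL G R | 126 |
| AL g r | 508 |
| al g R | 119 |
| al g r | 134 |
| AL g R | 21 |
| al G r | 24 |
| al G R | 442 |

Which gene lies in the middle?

The two most frequent reciprocal classes, AL g r and al G R, are the parental types, so the F1 was AL g r / al G R.
The two rarest classes, AL g R and al G r, are the double crossovers. Comparing them with the parentals, only the r allele has switched, so r is the middle locus and the order is al – r – g.

r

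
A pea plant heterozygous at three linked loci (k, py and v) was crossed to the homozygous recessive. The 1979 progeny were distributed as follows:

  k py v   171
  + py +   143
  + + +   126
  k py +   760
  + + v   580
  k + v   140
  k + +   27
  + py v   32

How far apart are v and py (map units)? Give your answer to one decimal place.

18.0 map units

The two most frequent reciprocal classes, k py + and + + v, are the parental types, so the F1 was k py + / + + v.
The two rarest classes, k + + and + py v, are the double crossovers. Comparing them with the parentals, only the py allele has switched, so py is the middle locus and the order is k – py – v.
Crossovers in the py–v interval produce the single-crossover classes k py v and + + + (171 + 126 = 297) plus the double crossovers (59).
RF(py–v) = (297 + 59) / 1979 = 356/1979 = 0.1799 → 18.0 map units.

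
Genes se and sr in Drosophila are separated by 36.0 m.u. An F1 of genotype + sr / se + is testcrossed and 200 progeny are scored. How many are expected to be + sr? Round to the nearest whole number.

64

A map distance of 36.0 m.u. corresponds to a recombination frequency of 0.360.
The F1 is + sr / se +, so + sr is a parental gamete class with expected frequency (1 − r)/2 = 0.640/2 = 0.3200.
Expected number = 0.3200 × 200 = 64.00 ≈ 64.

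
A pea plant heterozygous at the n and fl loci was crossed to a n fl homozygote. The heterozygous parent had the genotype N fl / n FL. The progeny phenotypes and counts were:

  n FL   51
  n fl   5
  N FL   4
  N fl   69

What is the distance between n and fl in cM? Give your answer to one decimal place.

7.0 cM

The recombinant classes are N FL and n fl: 4 + 5 = 9.
Recombination frequency = 9/129 = 0.0698 ≈ 7.0%, i.e. 7.0 cM.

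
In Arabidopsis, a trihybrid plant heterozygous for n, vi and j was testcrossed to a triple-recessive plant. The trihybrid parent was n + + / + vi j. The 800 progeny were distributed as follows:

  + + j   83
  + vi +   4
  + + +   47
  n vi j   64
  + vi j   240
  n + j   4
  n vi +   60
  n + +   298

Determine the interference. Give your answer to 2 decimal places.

The two rarest classes, n + j and + vi +, are the double crossovers. Comparing them with the parentals, only the j allele has switched, so j is the middle locus and the order is vi – j – n.
vi–j: (143 + 8)/800 = 0.1888; j–n: (111 + 8)/800 = 0.1487.
Expected DCO frequency = 0.1888 × 0.1487 ≈ 0.02807; observed = 8/800 ≈ 0.01000.
Coefficient of coincidence = 0.01000/0.02807 ≈ 0.36; interference = 1 − 0.36 = 0.64.

0.64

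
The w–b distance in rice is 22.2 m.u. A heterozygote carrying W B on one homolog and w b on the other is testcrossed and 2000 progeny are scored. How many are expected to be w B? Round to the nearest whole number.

A map distance of 22.2 m.u. corresponds to a recombination frequency of 0.222.
The F1 is W B / w b, so w B is a recombinant gamete class with expected frequency r/2 = 0.222/2 = 0.1110.
Expected number = 0.1110 × 2000 = 222.00 ≈ 222.

222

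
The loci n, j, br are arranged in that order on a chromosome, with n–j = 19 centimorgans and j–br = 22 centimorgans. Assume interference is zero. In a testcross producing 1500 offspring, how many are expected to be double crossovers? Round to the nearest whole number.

Map distances give recombination frequencies of 0.190 and 0.220 for the two intervals.
With no interference, expected double-crossover frequency = 0.190 × 0.220 = 0.04180.
Expected number = 0.04180 × 1500 = 62.70 ≈ 63.

63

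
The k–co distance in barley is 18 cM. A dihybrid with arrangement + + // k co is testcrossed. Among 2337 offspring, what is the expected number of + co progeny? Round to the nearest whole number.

A map distance of 18 cM corresponds to a recombination frequency of 0.180.
The F1 is + + / k co, so + co is a recombinant gamete class with expected frequency r/2 = 0.180/2 = 0.0900.
Expected number = 0.0900 × 2337 = 210.33 ≈ 210.

210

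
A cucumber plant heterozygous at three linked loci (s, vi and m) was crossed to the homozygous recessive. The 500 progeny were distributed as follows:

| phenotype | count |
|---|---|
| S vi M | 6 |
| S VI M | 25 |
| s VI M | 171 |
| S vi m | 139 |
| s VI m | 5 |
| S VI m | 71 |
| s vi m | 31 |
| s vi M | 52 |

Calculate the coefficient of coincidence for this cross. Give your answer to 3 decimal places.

The two most frequent reciprocal classes, S vi m and s VI M, are the parental types, so the F1 was S vi m / s VI M.
The two rarest classes, S vi M and s VI m, are the double crossovers. Comparing them with the parentals, only the m allele has switched, so m is the middle locus and the order is vi – m – s.
vi–m: (123 + 11)/500 = 0.2680; m–s: (56 + 11)/500 = 0.1340.
Expected DCO frequency = 0.2680 × 0.1340 ≈ 0.03591; observed = 11/500 ≈ 0.02200.
Coefficient of coincidence = 0.02200/0.03591 ≈ 0.613.

0.613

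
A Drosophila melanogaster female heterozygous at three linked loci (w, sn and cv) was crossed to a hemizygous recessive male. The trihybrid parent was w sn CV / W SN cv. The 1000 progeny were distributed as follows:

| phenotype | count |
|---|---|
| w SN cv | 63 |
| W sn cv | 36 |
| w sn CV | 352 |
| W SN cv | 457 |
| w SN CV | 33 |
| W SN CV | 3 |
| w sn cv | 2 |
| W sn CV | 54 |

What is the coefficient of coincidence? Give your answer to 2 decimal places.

The two rarest classes, w sn cv and W SN CV, are the double crossovers. Comparing them with the parentals, only the cv allele has switched, so cv is the middle locus and the order is w – cv – sn.
w–cv: (117 + 5)/1000 = 0.1220; cv–sn: (69 + 5)/1000 = 0.0740.
Expected DCO frequency = 0.1220 × 0.0740 ≈ 0.00903; observed = 5/1000 ≈ 0.00500.
Coefficient of coincidence = 0.00500/0.00903 ≈ 0.55.

0.55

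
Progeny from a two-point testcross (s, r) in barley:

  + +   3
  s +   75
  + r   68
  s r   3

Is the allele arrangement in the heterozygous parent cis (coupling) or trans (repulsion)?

The two most frequent classes are + r (68) and s + (75); these are the parental (non-recombinant) types.
So the F1 carried + r on one chromosome and s + on the other — the recessive alleles are on opposite chromosomes (trans / repulsion).

trans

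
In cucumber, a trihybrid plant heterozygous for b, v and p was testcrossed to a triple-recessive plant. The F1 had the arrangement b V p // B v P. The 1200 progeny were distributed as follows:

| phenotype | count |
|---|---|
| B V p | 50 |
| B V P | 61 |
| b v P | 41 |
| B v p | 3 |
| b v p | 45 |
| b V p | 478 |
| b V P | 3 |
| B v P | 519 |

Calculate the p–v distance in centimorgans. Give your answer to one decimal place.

9.3 centimorgans

The two rarest classes, b V P and B v p, are the double crossovers. Comparing them with the parentals, only the p allele has switched, so p is the middle locus and the order is v – p – b.
Crossovers in the v–p interval produce the single-crossover classes b v p and B V P (45 + 61 = 106) plus the double crossovers (6).
RF(v–p) = (106 + 6) / 1200 = 112/1200 = 0.0933 → 9.3 centimorgans.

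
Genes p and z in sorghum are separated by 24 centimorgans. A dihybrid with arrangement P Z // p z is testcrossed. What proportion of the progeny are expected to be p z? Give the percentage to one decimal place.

38.0%

A map distance of 24 centimorgans corresponds to a recombination frequency of 0.240.
The F1 is P Z / p z, so p z is a parental gamete class with expected frequency (1 − r)/2 = 0.760/2 = 0.3800.
That is 0.3800 = 38.0% of the progeny.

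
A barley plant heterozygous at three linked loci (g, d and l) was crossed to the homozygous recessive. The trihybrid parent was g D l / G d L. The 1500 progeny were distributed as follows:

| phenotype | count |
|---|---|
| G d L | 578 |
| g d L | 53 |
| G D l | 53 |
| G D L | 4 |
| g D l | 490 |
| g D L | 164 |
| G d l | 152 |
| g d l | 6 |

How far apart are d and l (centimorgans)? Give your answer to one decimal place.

The two rarest classes, g d l and G D L, are the double crossovers. Comparing them with the parentals, only the d allele has switched, so d is the middle locus and the order is l – d – g.
Crossovers in the l–d interval produce the single-crossover classes g D L and G d l (164 + 152 = 316) plus the double crossovers (10).
RF(l–d) = (316 + 10) / 1500 = 326/1500 = 0.2173 → 21.7 centimorgans.

21.7 centimorgans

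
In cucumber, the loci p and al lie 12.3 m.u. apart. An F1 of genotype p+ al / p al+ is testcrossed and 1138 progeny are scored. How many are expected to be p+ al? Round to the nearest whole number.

A map distance of 12.3 m.u. corresponds to a recombination frequency of 0.123.
The F1 is p+ al / p al+, so p+ al is a parental gamete class with expected frequency (1 − r)/2 = 0.877/2 = 0.4385.
Expected number = 0.4385 × 1138 = 499.01 ≈ 499.

499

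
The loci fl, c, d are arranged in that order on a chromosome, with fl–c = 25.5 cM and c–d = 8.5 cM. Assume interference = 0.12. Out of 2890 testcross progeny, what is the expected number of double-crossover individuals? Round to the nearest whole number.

55

Map distances give recombination frequencies of 0.255 and 0.085 for the two intervals.
With interference 0.12 (so coincidence = 0.88), expected double-crossover frequency = 0.255 × 0.085 × 0.88 = 0.01907.
Expected number = 0.01907 × 2890 = 55.12 ≈ 55.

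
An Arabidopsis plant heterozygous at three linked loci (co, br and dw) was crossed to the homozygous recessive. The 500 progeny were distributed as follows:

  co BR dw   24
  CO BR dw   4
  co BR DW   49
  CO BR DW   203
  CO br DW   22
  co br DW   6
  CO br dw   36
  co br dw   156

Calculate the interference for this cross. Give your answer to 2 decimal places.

0.06

The two most frequent reciprocal classes, CO BR DW and co br dw, are the parental types, so the F1 was CO BR DW / co br dw.
The two rarest classes, CO BR dw and co br DW, are the double crossovers. Comparing them with the parentals, only the dw allele has switched, so dw is the middle locus and the order is co – dw – br.
co–dw: (85 + 10)/500 = 0.1900; dw–br: (46 + 10)/500 = 0.1120.
Expected DCO frequency = 0.1900 × 0.1120 ≈ 0.02128; observed = 10/500 ≈ 0.02000.
Coefficient of coincidence = 0.02000/0.02128 ≈ 0.94; interference = 1 − 0.94 = 0.06.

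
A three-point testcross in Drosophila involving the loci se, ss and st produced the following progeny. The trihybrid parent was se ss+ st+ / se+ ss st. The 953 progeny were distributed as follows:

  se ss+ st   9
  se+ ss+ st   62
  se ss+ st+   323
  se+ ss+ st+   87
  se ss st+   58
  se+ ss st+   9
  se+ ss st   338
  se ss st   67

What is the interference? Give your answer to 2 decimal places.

The two rarest classes, se ss+ st and se+ ss st+, are the double crossovers. Comparing them with the parentals, only the st allele has switched, so st is the middle locus and the order is ss – st – se.
ss–st: (120 + 18)/953 = 0.1448; st–se: (154 + 18)/953 = 0.1805.
Expected DCO frequency = 0.1448 × 0.1805 ≈ 0.02614; observed = 18/953 ≈ 0.01889.
Coefficient of coincidence = 0.01889/0.02614 ≈ 0.72; interference = 1 − 0.72 = 0.28.

0.28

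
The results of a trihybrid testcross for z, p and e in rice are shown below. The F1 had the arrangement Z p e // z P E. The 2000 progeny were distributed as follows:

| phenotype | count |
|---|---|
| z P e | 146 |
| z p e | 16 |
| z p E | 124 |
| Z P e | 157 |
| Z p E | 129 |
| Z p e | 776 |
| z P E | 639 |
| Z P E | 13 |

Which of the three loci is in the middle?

z

The two rarest classes, z p e and Z P E, are the double crossovers. Comparing them with the parentals, only the z allele has switched, so z is the middle locus and the order is e – z – p.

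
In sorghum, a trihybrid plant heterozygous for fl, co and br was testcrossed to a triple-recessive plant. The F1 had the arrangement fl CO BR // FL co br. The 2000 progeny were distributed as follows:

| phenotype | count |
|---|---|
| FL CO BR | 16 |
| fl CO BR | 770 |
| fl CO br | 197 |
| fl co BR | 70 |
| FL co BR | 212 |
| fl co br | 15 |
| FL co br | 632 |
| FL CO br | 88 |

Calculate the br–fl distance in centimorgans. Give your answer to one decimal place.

The two rarest classes, FL CO BR and fl co br, are the double crossovers. Comparing them with the parentals, only the fl allele has switched, so fl is the middle locus and the order is br – fl – co.
Crossovers in the br–fl interval produce the single-crossover classes fl CO br and FL co BR (197 + 212 = 409) plus the double crossovers (31).
RF(br–fl) = (409 + 31) / 2000 = 440/2000 = 0.2200 → 22.0 centimorgans.

22.0 centimorgans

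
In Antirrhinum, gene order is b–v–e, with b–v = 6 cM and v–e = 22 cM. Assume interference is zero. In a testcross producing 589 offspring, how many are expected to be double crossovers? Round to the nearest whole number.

8

Map distances give recombination frequencies of 0.060 and 0.220 for the two intervals.
With no interference, expected double-crossover frequency = 0.060 × 0.220 = 0.01320.
Expected number = 0.01320 × 589 = 7.77 ≈ 8.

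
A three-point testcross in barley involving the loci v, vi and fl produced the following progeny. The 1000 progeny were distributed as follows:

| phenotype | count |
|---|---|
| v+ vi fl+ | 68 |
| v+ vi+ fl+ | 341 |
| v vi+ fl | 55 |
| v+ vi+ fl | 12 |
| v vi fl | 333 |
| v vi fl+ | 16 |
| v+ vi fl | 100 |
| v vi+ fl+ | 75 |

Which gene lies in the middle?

The two most frequent reciprocal classes, v vi fl and v+ vi+ fl+, are the parental types, so the F1 was v vi fl / v+ vi+ fl+.
The two rarest classes, v vi fl+ and v+ vi+ fl, are the double crossovers. Comparing them with the parentals, only the fl allele has switched, so fl is the middle locus and the order is vi – fl – v.

fl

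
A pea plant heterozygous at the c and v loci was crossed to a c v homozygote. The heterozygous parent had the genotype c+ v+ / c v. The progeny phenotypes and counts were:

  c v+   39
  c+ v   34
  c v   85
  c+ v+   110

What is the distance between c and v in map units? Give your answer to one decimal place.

27.2 map units

The recombinant classes are c+ v and c v+: 34 + 39 = 73.
Recombination frequency = 73/268 = 0.2724 ≈ 27.2%, i.e. 27.2 map units.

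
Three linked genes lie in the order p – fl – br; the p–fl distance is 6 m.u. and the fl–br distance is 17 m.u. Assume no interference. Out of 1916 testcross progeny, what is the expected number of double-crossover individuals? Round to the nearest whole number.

Map distances give recombination frequencies of 0.060 and 0.170 for the two intervals.
With no interference, expected double-crossover frequency = 0.060 × 0.170 = 0.01020.
Expected number = 0.01020 × 1916 = 19.54 ≈ 20.

20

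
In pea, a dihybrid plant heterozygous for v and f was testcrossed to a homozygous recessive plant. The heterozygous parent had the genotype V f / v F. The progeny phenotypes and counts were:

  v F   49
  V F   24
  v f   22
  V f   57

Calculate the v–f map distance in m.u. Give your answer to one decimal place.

30.3 m.u.

The recombinant classes are V F and v f: 24 + 22 = 46.
Recombination frequency = 46/152 = 0.3026 ≈ 30.3%, i.e. 30.3 m.u.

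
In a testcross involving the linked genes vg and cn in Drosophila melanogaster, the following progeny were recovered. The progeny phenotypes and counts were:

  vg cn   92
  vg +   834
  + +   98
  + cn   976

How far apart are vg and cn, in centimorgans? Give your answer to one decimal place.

9.5 centimorgans

The two most frequent classes, + cn (976) and vg + (834), are the parental types, so the F1 was + cn / vg +.
The recombinant classes are + + and vg cn: 98 + 92 = 190.
Recombination frequency = 190/2000 = 0.0950 ≈ 9.5%, i.e. 9.5 centimorgans.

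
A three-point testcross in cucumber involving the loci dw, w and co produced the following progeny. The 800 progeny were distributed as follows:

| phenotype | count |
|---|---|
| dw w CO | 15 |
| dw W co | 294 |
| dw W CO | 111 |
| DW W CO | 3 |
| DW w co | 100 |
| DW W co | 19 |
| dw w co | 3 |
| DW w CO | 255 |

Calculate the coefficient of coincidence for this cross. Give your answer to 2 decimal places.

The two most frequent reciprocal classes, dw W co and DW w CO, are the parental types, so the F1 was dw W co / DW w CO.
The two rarest classes, dw w co and DW W CO, are the double crossovers. Comparing them with the parentals, only the w allele has switched, so w is the middle locus and the order is dw – w – co.
dw–w: (34 + 6)/800 = 0.0500; w–co: (211 + 6)/800 = 0.2712.
Expected DCO frequency = 0.0500 × 0.2712 ≈ 0.01356; observed = 6/800 ≈ 0.00750.
Coefficient of coincidence = 0.00750/0.01356 ≈ 0.55.

0.55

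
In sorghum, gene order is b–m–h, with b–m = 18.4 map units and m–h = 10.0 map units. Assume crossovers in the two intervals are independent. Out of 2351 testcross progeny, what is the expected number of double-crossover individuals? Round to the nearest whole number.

43

Map distances give recombination frequencies of 0.184 and 0.100 for the two intervals.
With no interference, expected double-crossover frequency = 0.184 × 0.100 = 0.01840.
Expected number = 0.01840 × 2351 = 43.26 ≈ 43.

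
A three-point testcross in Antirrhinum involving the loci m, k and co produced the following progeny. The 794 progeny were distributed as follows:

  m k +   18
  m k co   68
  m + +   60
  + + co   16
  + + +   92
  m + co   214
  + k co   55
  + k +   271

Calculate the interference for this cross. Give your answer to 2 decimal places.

0.07

The two most frequent reciprocal classes, + k + and m + co, are the parental types, so the F1 was + k + / m + co.
The two rarest classes, m k + and + + co, are the double crossovers. Comparing them with the parentals, only the m allele has switched, so m is the middle locus and the order is k – m – co.
k–m: (160 + 34)/794 = 0.2443; m–co: (115 + 34)/794 = 0.1877.
Expected DCO frequency = 0.2443 × 0.1877 ≈ 0.04586; observed = 34/794 ≈ 0.04282.
Coefficient of coincidence = 0.04282/0.04586 ≈ 0.93; interference = 1 − 0.93 = 0.07.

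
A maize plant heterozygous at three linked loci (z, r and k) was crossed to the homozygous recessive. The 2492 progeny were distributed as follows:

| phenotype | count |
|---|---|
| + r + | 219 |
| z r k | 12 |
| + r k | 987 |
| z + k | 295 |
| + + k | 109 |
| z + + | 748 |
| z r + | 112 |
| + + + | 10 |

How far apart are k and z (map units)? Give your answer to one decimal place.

21.5 map units

The two most frequent reciprocal classes, z + + and + r k, are the parental types, so the F1 was z + + / + r k.
The two rarest classes, + + + and z r k, are the double crossovers. Comparing them with the parentals, only the z allele has switched, so z is the middle locus and the order is r – z – k.
Crossovers in the z–k interval produce the single-crossover classes z + k and + r + (295 + 219 = 514) plus the double crossovers (22).
RF(z–k) = (514 + 22) / 2492 = 536/2492 = 0.2151 → 21.5 map units.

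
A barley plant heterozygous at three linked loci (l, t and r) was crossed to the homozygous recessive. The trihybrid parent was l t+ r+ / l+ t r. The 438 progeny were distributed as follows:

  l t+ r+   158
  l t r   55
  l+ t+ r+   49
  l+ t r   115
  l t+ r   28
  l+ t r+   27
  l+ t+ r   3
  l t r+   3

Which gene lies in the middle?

t

The two rarest classes, l t r+ and l+ t+ r, are the double crossovers. Comparing them with the parentals, only the t allele has switched, so t is the middle locus and the order is l – t – r.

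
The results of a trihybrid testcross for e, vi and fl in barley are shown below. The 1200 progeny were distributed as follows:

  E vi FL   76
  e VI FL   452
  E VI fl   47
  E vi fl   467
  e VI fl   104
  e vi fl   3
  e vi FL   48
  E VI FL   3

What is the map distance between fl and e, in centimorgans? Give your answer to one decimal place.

The two most frequent reciprocal classes, E vi fl and e VI FL, are the parental types, so the F1 was E vi fl / e VI FL.
The two rarest classes, e vi fl and E VI FL, are the double crossovers. Comparing them with the parentals, only the e allele has switched, so e is the middle locus and the order is fl – e – vi.
Crossovers in the fl–e interval produce the single-crossover classes E vi FL and e VI fl (76 + 104 = 180) plus the double crossovers (6).
RF(fl–e) = (180 + 6) / 1200 = 186/1200 = 0.1550 → 15.5 centimorgans.

15.5 centimorgans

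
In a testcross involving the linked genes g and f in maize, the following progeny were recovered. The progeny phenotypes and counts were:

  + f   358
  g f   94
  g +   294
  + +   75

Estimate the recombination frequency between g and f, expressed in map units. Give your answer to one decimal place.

20.6 map units

The two most frequent classes, + f (358) and g + (294), are the parental types, so the F1 was + f / g +.
The recombinant classes are + + and g f: 75 + 94 = 169.
Recombination frequency = 169/821 = 0.2058 ≈ 20.6%, i.e. 20.6 map units.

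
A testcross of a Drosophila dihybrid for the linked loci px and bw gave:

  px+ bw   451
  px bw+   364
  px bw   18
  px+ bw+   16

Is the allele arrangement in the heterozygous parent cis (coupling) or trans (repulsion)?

The two most frequent classes are px+ bw (451) and px bw+ (364); these are the parental (non-recombinant) types.
So the F1 carried px+ bw on one chromosome and px bw+ on the other — the recessive alleles are on opposite chromosomes (trans / repulsion).

trans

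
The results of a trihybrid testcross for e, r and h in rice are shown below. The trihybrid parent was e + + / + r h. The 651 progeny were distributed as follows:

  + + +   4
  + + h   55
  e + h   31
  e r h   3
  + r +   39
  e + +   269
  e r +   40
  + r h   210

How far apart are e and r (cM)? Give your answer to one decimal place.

15.7 cM

The two rarest classes, + + + and e r h, are the double crossovers. Comparing them with the parentals, only the e allele has switched, so e is the middle locus and the order is h – e – r.
Crossovers in the e–r interval produce the single-crossover classes e r + and + + h (40 + 55 = 95) plus the double crossovers (7).
RF(e–r) = (95 + 7) / 651 = 102/651 = 0.1567 → 15.7 cM.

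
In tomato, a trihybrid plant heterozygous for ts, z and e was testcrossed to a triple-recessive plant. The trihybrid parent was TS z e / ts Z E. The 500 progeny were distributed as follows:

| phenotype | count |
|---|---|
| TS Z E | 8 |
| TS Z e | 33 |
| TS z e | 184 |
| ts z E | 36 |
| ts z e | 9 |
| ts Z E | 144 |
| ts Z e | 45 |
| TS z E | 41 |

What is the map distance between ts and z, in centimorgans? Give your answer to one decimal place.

17.2 centimorgans

The two rarest classes, ts z e and TS Z E, are the double crossovers. Comparing them with the parentals, only the ts allele has switched, so ts is the middle locus and the order is z – ts – e.
Crossovers in the z–ts interval produce the single-crossover classes TS Z e and ts z E (33 + 36 = 69) plus the double crossovers (17).
RF(z–ts) = (69 + 17) / 500 = 86/500 = 0.1720 → 17.2 centimorgans.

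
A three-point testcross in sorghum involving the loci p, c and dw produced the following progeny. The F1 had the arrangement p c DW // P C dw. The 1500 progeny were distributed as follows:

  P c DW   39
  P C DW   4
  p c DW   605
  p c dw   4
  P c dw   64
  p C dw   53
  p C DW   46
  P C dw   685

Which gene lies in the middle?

dw

The two rarest classes, p c dw and P C DW, are the double crossovers. Comparing them with the parentals, only the dw allele has switched, so dw is the middle locus and the order is p – dw – c.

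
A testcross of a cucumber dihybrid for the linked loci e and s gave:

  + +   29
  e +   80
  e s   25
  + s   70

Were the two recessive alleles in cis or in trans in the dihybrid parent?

trans

The two most frequent classes are + s (70) and e + (80); these are the parental (non-recombinant) types.
So the F1 carried + s on one chromosome and e + on the other — the recessive alleles are on opposite chromosomes (trans / repulsion).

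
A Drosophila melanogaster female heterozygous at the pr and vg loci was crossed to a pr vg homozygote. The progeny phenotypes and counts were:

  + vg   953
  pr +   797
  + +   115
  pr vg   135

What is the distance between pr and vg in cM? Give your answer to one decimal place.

The two most frequent classes, + vg (953) and pr + (797), are the parental types, so the F1 was + vg / pr +.
The recombinant classes are + + and pr vg: 115 + 135 = 250.
Recombination frequency = 250/2000 = 0.1250 ≈ 12.5%, i.e. 12.5 cM.

12.5 cM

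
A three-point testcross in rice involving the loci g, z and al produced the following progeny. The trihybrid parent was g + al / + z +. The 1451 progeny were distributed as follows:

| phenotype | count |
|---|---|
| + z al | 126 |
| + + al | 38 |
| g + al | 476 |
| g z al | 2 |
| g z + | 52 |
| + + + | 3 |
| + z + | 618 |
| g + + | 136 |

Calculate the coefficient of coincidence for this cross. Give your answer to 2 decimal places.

0.29

The two rarest classes, g z al and + + +, are the double crossovers. Comparing them with the parentals, only the z allele has switched, so z is the middle locus and the order is g – z – al.
g–z: (90 + 5)/1451 = 0.0655; z–al: (262 + 5)/1451 = 0.1840.
Expected DCO frequency = 0.0655 × 0.1840 ≈ 0.01205; observed = 5/1451 ≈ 0.00345.
Coefficient of coincidence = 0.00345/0.01205 ≈ 0.29.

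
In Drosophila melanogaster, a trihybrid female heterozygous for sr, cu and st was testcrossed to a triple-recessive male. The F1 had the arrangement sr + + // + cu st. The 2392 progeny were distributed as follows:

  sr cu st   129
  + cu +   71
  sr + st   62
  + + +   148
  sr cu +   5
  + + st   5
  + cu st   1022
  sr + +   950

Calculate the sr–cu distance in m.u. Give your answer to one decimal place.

12.0 m.u.

The two rarest classes, sr cu + and + + st, are the double crossovers. Comparing them with the parentals, only the cu allele has switched, so cu is the middle locus and the order is st – cu – sr.
Crossovers in the cu–sr interval produce the single-crossover classes + + + and sr cu st (148 + 129 = 277) plus the double crossovers (10).
RF(cu–sr) = (277 + 10) / 2392 = 287/2392 = 0.1200 → 12.0 m.u.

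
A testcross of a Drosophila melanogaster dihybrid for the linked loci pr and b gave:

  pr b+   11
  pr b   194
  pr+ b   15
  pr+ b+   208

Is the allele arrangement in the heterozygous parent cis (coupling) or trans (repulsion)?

The two most frequent classes are pr+ b+ (208) and pr b (194); these are the parental (non-recombinant) types.
So the F1 carried pr+ b+ on one chromosome and pr b on the other — the recessive alleles are on the same chromosome (cis / coupling).

cis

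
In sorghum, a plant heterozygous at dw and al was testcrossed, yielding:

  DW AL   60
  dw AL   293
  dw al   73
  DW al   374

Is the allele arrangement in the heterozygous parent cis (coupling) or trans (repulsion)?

trans

The two most frequent classes are DW al (374) and dw AL (293); these are the parental (non-recombinant) types.
So the F1 carried DW al on one chromosome and dw AL on the other — the recessive alleles are on opposite chromosomes (trans / repulsion).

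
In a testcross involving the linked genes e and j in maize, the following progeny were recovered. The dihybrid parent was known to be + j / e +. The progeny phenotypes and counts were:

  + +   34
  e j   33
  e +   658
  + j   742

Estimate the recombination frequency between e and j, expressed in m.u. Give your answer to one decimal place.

The recombinant classes are + + and e j: 34 + 33 = 67.
Recombination frequency = 67/1467 = 0.0457 ≈ 4.6%, i.e. 4.6 m.u.

4.6 m.u.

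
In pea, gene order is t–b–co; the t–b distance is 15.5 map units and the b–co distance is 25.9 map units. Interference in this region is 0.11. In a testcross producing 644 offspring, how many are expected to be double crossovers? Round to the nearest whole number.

Map distances give recombination frequencies of 0.155 and 0.259 for the two intervals.
With interference 0.11 (so coincidence = 0.89), expected double-crossover frequency = 0.155 × 0.259 × 0.89 = 0.03573.
Expected number = 0.03573 × 644 = 23.01 ≈ 23.

23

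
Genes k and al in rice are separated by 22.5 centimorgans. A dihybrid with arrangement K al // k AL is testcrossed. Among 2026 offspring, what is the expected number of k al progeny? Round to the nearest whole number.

228

A map distance of 22.5 centimorgans corresponds to a recombination frequency of 0.225.
The F1 is K al / k AL, so k al is a recombinant gamete class with expected frequency r/2 = 0.225/2 = 0.1125.
Expected number = 0.1125 × 2026 = 227.93 ≈ 228.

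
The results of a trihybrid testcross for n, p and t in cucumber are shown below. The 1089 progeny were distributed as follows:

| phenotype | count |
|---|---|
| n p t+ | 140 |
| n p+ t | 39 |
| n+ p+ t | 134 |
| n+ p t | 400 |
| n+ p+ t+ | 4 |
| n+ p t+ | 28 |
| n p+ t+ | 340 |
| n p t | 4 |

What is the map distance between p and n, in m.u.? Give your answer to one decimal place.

The two most frequent reciprocal classes, n p+ t+ and n+ p t, are the parental types, so the F1 was n p+ t+ / n+ p t.
The two rarest classes, n+ p+ t+ and n p t, are the double crossovers. Comparing them with the parentals, only the n allele has switched, so n is the middle locus and the order is t – n – p.
Crossovers in the n–p interval produce the single-crossover classes n p t+ and n+ p+ t (140 + 134 = 274) plus the double crossovers (8).
RF(n–p) = (274 + 8) / 1089 = 282/1089 = 0.2590 → 25.9 m.u.

25.9 m.u.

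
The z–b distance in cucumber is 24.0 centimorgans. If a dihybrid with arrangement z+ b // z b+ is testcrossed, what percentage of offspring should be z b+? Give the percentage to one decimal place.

38.0%

A map distance of 24.0 centimorgans corresponds to a recombination frequency of 0.240.
The F1 is z+ b / z b+, so z b+ is a parental gamete class with expected frequency (1 − r)/2 = 0.760/2 = 0.3800.
That is 0.3800 = 38.0% of the progeny.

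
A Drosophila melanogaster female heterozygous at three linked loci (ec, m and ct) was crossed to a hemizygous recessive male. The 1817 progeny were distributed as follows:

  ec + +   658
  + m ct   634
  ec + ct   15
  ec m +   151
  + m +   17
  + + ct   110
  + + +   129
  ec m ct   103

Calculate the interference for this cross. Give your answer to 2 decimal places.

The two most frequent reciprocal classes, ec + + and + m ct, are the parental types, so the F1 was ec + + / + m ct.
The two rarest classes, ec + ct and + m +, are the double crossovers. Comparing them with the parentals, only the ct allele has switched, so ct is the middle locus and the order is m – ct – ec.
m–ct: (261 + 32)/1817 = 0.1613; ct–ec: (232 + 32)/1817 = 0.1453.
Expected DCO frequency = 0.1613 × 0.1453 ≈ 0.02344; observed = 32/1817 ≈ 0.01761.
Coefficient of coincidence = 0.01761/0.02344 ≈ 0.75; interference = 1 − 0.75 = 0.25.

0.25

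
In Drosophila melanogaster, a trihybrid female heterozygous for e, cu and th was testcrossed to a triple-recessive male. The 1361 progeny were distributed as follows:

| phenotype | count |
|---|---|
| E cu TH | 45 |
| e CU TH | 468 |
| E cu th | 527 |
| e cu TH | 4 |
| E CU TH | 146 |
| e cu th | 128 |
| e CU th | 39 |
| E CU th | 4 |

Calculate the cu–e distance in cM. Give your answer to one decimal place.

The two most frequent reciprocal classes, e CU TH and E cu th, are the parental types, so the F1 was e CU TH / E cu th.
The two rarest classes, e cu TH and E CU th, are the double crossovers. Comparing them with the parentals, only the cu allele has switched, so cu is the middle locus and the order is e – cu – th.
Crossovers in the e–cu interval produce the single-crossover classes E CU TH and e cu th (146 + 128 = 274) plus the double crossovers (8).
RF(e–cu) = (274 + 8) / 1361 = 282/1361 = 0.2072 → 20.7 cM.

20.7 cM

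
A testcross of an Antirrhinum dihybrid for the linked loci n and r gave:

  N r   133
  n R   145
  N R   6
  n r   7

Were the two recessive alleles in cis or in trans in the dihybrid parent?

The two most frequent classes are N r (133) and n R (145); these are the parental (non-recombinant) types.
So the F1 carried N r on one chromosome and n R on the other — the recessive alleles are on opposite chromosomes (trans / repulsion).

trans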